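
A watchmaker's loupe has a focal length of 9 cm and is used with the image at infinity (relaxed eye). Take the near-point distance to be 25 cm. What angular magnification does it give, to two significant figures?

M = D/f = 25/9 = 2.778.

2.8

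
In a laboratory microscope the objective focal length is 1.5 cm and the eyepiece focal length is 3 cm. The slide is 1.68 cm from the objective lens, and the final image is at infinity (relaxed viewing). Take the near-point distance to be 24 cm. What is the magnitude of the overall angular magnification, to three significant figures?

Objective: 1/d_i = 1/f_obj - 1/d_o = 1/1.5 - 1/1.68 = 0.07143 cm^-1, so d_i = 14.000 cm.
m_obj = -d_i/d_o = -14.000/1.68 = -8.333.
Eyepiece angular magnification (image at infinity): M_eye = D/f_e = 24/3 = 8.000.
Overall M = m_obj x M_eye = (-8.333)(8.000) = -66.67.
|M| = 66.67.

66.7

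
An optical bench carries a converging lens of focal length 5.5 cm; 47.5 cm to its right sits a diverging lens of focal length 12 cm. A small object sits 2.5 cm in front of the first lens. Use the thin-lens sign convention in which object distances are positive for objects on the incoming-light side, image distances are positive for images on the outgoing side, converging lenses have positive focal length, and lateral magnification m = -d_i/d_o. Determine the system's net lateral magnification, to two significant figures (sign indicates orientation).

Applying the thin-lens equation to the first lens, 1/5.5 = 1/2.5 + 1/d_i1, which gives d_i1 = -4.583 cm.
Its lateral magnification is m_1 = -d_i1/d_o1 = -(-4.583)/2.5 = 1.8333.
With d_i1 < 0 the first image is virtual and lies on the object side; the object distance for lens 2 is d_o2 = 47.5 - (-4.583) = 52.083 cm.
Applying the thin-lens equation again with f_2 = -12 cm and d_o2 = 52.083 cm gives d_i2 = -9.753 cm.
m_2 = -(-9.753)/(52.083) = 0.1873.
Overall magnification: m = m_1 m_2 = 0.3433.

0.34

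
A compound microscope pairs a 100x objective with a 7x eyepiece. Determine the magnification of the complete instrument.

700

The overall magnification of a compound microscope is the product of the objective and eyepiece magnifications:
M = M_obj x M_eye = 100 x 7 = 700.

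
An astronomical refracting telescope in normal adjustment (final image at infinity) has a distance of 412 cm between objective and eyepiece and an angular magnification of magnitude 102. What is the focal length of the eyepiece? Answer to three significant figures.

In normal adjustment the tube length equals f_obj + f_eye and |M| = f_obj/f_eye.
So f_obj = 102 f_eye and 102 f_eye + f_eye = 412 cm, giving f_eye = 412/103 = 4.000 cm and f_obj = 408.000 cm.

4.00 cm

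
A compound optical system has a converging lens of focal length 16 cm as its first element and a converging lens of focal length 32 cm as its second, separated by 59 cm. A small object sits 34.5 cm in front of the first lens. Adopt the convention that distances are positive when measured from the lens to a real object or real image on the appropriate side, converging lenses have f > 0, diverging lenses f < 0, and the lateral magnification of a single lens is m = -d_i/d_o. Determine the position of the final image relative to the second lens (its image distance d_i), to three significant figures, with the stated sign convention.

-329 cm

Lens 1: 1/d_i1 = 1/f_1 - 1/d_o1 = 1/16 - 1/34.5 = 0.03351 cm^-1, so d_i1 = 29.838 cm.
The intermediate image is 29.838 cm to the right of lens 1, so d_o2 = L - d_i1 = 59 - 29.838 = 29.162 cm.
Lens 2: 1/d_i2 = 1/f_2 - 1/d_o2 = 1/32 - 1/(29.162) = -0.00304 cm^-1, so d_i2 = -328.838 cm.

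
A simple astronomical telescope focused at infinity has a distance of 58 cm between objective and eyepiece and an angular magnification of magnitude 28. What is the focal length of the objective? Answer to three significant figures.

In normal adjustment the tube length equals f_obj + f_eye and |M| = f_obj/f_eye.
So f_obj = 28 f_eye and 28 f_eye + f_eye = 58 cm, giving f_eye = 58/29 = 2.000 cm and f_obj = 56.000 cm.

56.0 cm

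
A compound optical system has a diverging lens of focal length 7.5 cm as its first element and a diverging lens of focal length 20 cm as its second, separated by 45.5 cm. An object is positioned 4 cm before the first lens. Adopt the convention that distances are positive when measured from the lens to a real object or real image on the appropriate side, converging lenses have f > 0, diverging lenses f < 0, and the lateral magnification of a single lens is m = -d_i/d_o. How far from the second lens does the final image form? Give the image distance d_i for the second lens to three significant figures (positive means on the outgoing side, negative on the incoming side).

First lens: d_i1 = 1/(1/(-7.5) - 1/4) = -2.609 cm.
With d_i1 < 0 the first image is virtual and lies on the object side; the object distance for lens 2 is d_o2 = 45.5 - (-2.609) = 48.109 cm.
Second lens: d_i2 = 1/(1/(-20) - 1/(48.109)) = -14.127 cm.

-14.1 cm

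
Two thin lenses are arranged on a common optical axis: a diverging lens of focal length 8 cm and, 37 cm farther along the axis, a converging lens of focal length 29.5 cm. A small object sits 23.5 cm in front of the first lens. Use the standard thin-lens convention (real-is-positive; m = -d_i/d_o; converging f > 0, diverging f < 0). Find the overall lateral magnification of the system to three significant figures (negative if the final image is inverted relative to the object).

-0.556

Applying the thin-lens equation to the first lens, 1/(-8) = 1/23.5 + 1/d_i1, which gives d_i1 = -5.968 cm.
Its lateral magnification is m_1 = -d_i1/d_o1 = -(-5.968)/23.5 = 0.2540.
With d_i1 < 0 the first image is virtual and lies on the object side; the object distance for lens 2 is d_o2 = 37 - (-5.968) = 42.968 cm.
Applying the thin-lens equation again with f_2 = 29.5 cm and d_o2 = 42.968 cm gives d_i2 = 94.115 cm.
m_2 = -(94.115)/(42.968) = -2.1903.
Total m = m_1 x m_2 = (0.2540)(-2.1903) = -0.5563.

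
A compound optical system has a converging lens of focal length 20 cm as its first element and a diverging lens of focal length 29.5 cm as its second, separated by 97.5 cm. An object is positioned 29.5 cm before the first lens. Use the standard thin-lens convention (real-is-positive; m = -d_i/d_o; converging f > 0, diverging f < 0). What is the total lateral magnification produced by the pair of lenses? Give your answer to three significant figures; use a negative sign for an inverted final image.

-0.957

First lens: d_i1 = 1/(1/20 - 1/29.5) = 62.105 cm.
m_1 = -(62.105)/29.5 = -2.1053.
That image sits 35.395 cm in front of the second lens, so d_o2 = 35.395 cm.
Second lens: d_i2 = 1/(1/(-29.5) - 1/(35.395)) = -16.090 cm.
m_2 = -(-16.090)/(35.395) = 0.4546.
The system's lateral magnification is m_1 m_2 = (-2.1053)(0.4546) = -0.9570.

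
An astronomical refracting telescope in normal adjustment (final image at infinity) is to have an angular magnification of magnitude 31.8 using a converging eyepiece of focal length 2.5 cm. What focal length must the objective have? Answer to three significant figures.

79.5 cm

|M| = f_obj/|f_eye|, so f_obj = |M| x |f_eye| = 31.8 x 2.5 = 79.500 cm.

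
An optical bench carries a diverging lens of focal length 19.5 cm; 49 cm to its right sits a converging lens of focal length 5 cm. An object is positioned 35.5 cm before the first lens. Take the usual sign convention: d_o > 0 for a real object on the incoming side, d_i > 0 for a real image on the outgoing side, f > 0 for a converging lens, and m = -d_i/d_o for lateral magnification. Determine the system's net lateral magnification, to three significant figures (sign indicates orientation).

Applying the thin-lens equation to the first lens, 1/(-19.5) = 1/35.5 + 1/d_i1, which gives d_i1 = -12.586 cm.
Its lateral magnification is m_1 = -d_i1/d_o1 = -(-12.586)/35.5 = 0.3545.
With d_i1 < 0 the first image is virtual and lies on the object side; the object distance for lens 2 is d_o2 = 49 - (-12.586) = 61.586 cm.
Applying the thin-lens equation again with f_2 = 5 cm and d_o2 = 61.586 cm gives d_i2 = 5.442 cm.
m_2 = -(5.442)/(61.586) = -0.0884.
Total m = m_1 x m_2 = (0.3545)(-0.0884) = -0.0313.

-0.0313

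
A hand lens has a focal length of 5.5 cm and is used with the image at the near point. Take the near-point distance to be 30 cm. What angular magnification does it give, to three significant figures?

6.45

M = 1 + D/f = 1 + 30/5.5 = 6.455.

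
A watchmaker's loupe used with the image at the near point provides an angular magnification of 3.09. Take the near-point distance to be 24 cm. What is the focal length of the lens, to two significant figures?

For the image at the near point, M = 1 + D/f.
f = D/(M - 1) = 24/(3.09 - 1) = 11.483 cm.

11 cm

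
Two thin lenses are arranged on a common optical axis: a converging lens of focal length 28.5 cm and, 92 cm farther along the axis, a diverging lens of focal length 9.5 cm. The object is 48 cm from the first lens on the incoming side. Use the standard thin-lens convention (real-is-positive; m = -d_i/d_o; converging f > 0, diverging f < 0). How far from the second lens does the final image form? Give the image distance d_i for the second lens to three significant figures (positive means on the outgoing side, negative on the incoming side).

Applying the thin-lens equation to the first lens, 1/28.5 = 1/48 + 1/d_i1, which gives d_i1 = 70.154 cm.
The intermediate image is 70.154 cm to the right of lens 1, so d_o2 = L - d_i1 = 92 - 70.154 = 21.846 cm.
Applying the thin-lens equation again with f_2 = -9.5 cm and d_o2 = 21.846 cm gives d_i2 = -6.621 cm.

-6.62 cm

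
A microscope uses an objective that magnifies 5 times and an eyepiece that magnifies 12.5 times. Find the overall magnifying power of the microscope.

The overall magnification of a compound microscope is the product of the objective and eyepiece magnifications:
M = M_obj x M_eye = 5 x 12.5 = 62.5.

62.5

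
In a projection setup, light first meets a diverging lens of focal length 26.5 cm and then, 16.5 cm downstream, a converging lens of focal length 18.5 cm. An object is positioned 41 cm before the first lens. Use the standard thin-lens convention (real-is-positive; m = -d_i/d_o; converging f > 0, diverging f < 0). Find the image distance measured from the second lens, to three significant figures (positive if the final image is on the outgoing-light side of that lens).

First lens: d_i1 = 1/(1/(-26.5) - 1/41) = -16.096 cm.
The intermediate image is virtual, 16.096 cm to the left of lens 1, so d_o2 = L - d_i1 = 16.5 - (-16.096) = 32.596 cm.
Second lens: d_i2 = 1/(1/18.5 - 1/(32.596)) = 42.779 cm.

42.8 cm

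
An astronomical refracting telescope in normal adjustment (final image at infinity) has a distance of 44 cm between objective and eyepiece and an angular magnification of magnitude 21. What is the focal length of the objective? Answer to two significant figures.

In normal adjustment the tube length equals f_obj + f_eye and |M| = f_obj/f_eye.
So f_obj = 21 f_eye and 21 f_eye + f_eye = 44 cm, giving f_eye = 44/22 = 2.000 cm and f_obj = 42.000 cm.

42 cm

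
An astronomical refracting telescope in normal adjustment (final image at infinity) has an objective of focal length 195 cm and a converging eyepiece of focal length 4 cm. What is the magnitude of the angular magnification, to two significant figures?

|M| = f_obj/|f_eye| = 195/4 = 48.750.

49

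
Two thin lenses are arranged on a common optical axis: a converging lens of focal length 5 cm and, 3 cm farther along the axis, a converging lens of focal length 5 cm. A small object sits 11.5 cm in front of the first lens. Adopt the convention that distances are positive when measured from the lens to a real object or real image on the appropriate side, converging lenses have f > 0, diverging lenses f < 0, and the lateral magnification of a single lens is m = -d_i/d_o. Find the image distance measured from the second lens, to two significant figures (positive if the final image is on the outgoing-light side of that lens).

First lens: d_i1 = 1/(1/5 - 1/11.5) = 8.846 cm.
This image would form 8.846 cm past lens 1, i.e. 5.846 cm beyond lens 2, so it is a virtual object for lens 2: d_o2 = 3 - 8.846 = -5.846 cm.
Second lens: d_i2 = 1/(1/5 - 1/(-5.846)) = 2.695 cm.

2.7 cm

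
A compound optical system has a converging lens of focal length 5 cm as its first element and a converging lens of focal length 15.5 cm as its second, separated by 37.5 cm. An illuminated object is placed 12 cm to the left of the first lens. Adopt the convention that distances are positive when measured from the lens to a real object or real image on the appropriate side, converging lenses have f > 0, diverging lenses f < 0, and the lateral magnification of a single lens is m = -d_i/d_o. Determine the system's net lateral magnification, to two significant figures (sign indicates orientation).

Applying the thin-lens equation to the first lens, 1/5 = 1/12 + 1/d_i1, which gives d_i1 = 8.571 cm.
Its lateral magnification is m_1 = -d_i1/d_o1 = -(8.571)/12 = -0.7143.
The intermediate image is 8.571 cm to the right of lens 1, so d_o2 = L - d_i1 = 37.5 - 8.571 = 28.929 cm.
Applying the thin-lens equation again with f_2 = 15.5 cm and d_o2 = 28.929 cm gives d_i2 = 33.391 cm.
m_2 = -(33.391)/(28.929) = -1.1543.
Total m = m_1 x m_2 = (-0.7143)(-1.1543) = 0.8245.

0.82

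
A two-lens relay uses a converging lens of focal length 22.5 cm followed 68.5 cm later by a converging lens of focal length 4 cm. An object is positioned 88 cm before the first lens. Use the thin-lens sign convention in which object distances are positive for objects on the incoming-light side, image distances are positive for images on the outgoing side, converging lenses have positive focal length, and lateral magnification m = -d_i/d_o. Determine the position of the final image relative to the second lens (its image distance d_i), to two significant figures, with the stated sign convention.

Lens 1: 1/d_i1 = 1/f_1 - 1/d_o1 = 1/22.5 - 1/88 = 0.03308 cm^-1, so d_i1 = 30.229 cm.
That image sits 38.271 cm in front of the second lens, so d_o2 = 38.271 cm.
Lens 2: 1/d_i2 = 1/f_2 - 1/d_o2 = 1/4 - 1/(38.271) = 0.22387 cm^-1, so d_i2 = 4.467 cm.

4.5 cm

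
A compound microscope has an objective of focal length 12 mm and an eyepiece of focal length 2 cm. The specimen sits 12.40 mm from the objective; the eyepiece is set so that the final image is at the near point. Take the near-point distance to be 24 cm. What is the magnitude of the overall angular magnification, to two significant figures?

390

Convert to cm: f_obj = 12 mm = 1.2 cm; d_o = 12.40 mm = 1.24 cm.
Objective: 1/d_i = 1/f_obj - 1/d_o = 1/1.2 - 1/1.24 = 0.02688 cm^-1, so d_i = 37.200 cm.
m_obj = -d_i/d_o = -37.200/1.24 = -30.000.
Eyepiece angular magnification (image at near point): M_eye = 1 + D/f_e = 1 + 24/2 = 13.000.
Overall M = m_obj x M_eye = (-30.000)(13.000) = -390.00.
|M| = 390.00.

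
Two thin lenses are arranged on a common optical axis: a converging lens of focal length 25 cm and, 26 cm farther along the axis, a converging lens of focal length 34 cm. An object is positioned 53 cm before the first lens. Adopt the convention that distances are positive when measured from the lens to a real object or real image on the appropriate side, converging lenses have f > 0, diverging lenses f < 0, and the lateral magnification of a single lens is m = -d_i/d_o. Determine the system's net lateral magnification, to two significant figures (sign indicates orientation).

-0.55

First lens: d_i1 = 1/(1/25 - 1/53) = 47.321 cm.
m_1 = -(47.321)/53 = -0.8929.
Since 47.321 cm > 26 cm, the first image lies past the second lens and serves as a virtual object: d_o2 = L - d_i1 = -21.321 cm.
Second lens: d_i2 = 1/(1/34 - 1/(-21.321)) = 13.104 cm.
m_2 = -(13.104)/(-21.321) = 0.6146.
Total m = m_1 x m_2 = (-0.8929)(0.6146) = -0.5487.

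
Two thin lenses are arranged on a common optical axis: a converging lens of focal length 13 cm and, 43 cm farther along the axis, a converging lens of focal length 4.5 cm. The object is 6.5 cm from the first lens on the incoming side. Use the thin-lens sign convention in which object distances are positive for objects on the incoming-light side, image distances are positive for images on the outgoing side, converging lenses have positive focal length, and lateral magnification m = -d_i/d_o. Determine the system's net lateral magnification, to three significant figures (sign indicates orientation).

Lens 1: 1/d_i1 = 1/f_1 - 1/d_o1 = 1/13 - 1/6.5 = -0.07692 cm^-1, so d_i1 = -13.000 cm.
m_1 = -(-13.000)/6.5 = 2.0000.
With d_i1 < 0 the first image is virtual and lies on the object side; the object distance for lens 2 is d_o2 = 43 - (-13.000) = 56.000 cm.
Lens 2: 1/d_i2 = 1/f_2 - 1/d_o2 = 1/4.5 - 1/(56.000) = 0.20437 cm^-1, so d_i2 = 4.893 cm.
m_2 = -(4.893)/(56.000) = -0.0874.
Total m = m_1 x m_2 = (2.0000)(-0.0874) = -0.1748.

-0.175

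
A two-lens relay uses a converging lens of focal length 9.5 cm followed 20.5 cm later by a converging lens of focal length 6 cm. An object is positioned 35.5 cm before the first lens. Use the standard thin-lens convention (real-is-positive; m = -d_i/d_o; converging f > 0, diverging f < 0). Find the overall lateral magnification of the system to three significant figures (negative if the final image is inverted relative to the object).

1.43

Lens 1: 1/d_i1 = 1/f_1 - 1/d_o1 = 1/9.5 - 1/35.5 = 0.07709 cm^-1, so d_i1 = 12.971 cm.
m_1 = -(12.971)/35.5 = -0.3654.
Object distance for lens 2: d_o2 = 20.5 - 12.971 = 7.529 cm.
Lens 2: 1/d_i2 = 1/f_2 - 1/d_o2 = 1/6 - 1/(7.529) = 0.03384 cm^-1, so d_i2 = 29.547 cm.
m_2 = -(29.547)/(7.529) = -3.9245.
The system's lateral magnification is m_1 m_2 = (-0.3654)(-3.9245) = 1.4340.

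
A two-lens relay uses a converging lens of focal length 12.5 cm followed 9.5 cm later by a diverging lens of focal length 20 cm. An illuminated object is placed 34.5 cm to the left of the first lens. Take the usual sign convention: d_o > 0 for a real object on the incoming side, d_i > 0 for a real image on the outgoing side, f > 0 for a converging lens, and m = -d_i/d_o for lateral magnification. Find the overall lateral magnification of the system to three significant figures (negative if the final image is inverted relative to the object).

-1.15

First lens: d_i1 = 1/(1/12.5 - 1/34.5) = 19.602 cm.
m_1 = -(19.602)/34.5 = -0.5682.
Since 19.602 cm > 9.5 cm, the first image lies past the second lens and serves as a virtual object: d_o2 = L - d_i1 = -10.102 cm.
Second lens: d_i2 = 1/(1/(-20) - 1/(-10.102)) = 20.413 cm.
m_2 = -(20.413)/(-10.102) = 2.0207.
Total m = m_1 x m_2 = (-0.5682)(2.0207) = -1.1481.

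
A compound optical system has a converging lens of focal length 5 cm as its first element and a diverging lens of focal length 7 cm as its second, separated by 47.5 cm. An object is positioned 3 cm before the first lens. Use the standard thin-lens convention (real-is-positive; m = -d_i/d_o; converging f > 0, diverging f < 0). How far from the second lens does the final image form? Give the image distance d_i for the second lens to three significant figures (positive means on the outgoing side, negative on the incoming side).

-6.21 cm

First lens: d_i1 = 1/(1/5 - 1/3) = -7.500 cm.
The intermediate image is virtual, 7.500 cm to the left of lens 1, so d_o2 = L - d_i1 = 47.5 - (-7.500) = 55.000 cm.
Second lens: d_i2 = 1/(1/(-7) - 1/(55.000)) = -6.210 cm.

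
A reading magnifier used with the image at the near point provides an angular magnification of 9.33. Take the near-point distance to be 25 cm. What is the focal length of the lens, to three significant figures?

For the image at the near point, M = 1 + D/f.
f = D/(M - 1) = 25/(9.33 - 1) = 3.001 cm.

3.00 cm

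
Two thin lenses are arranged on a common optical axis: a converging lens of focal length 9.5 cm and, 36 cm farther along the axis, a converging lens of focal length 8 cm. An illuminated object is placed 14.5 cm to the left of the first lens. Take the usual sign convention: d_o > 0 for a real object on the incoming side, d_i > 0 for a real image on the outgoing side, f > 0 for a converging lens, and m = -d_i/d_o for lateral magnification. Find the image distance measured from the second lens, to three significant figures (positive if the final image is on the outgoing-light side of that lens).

150 cm

Applying the thin-lens equation to the first lens, 1/9.5 = 1/14.5 + 1/d_i1, which gives d_i1 = 27.550 cm.
The intermediate image is 27.550 cm to the right of lens 1, so d_o2 = L - d_i1 = 36 - 27.550 = 8.450 cm.
Applying the thin-lens equation again with f_2 = 8 cm and d_o2 = 8.450 cm gives d_i2 = 150.222 cm.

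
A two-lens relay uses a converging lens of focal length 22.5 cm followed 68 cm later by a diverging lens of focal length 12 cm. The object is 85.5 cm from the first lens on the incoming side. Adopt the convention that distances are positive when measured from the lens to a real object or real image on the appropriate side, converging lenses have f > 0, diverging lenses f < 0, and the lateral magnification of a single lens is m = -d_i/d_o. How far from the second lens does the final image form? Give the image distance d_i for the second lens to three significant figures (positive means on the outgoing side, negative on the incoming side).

Lens 1: 1/d_i1 = 1/f_1 - 1/d_o1 = 1/22.5 - 1/85.5 = 0.03275 cm^-1, so d_i1 = 30.536 cm.
The intermediate image is 30.536 cm to the right of lens 1, so d_o2 = L - d_i1 = 68 - 30.536 = 37.464 cm.
Lens 2: 1/d_i2 = 1/f_2 - 1/d_o2 = 1/(-12) - 1/(37.464) = -0.11003 cm^-1, so d_i2 = -9.089 cm.

-9.09 cm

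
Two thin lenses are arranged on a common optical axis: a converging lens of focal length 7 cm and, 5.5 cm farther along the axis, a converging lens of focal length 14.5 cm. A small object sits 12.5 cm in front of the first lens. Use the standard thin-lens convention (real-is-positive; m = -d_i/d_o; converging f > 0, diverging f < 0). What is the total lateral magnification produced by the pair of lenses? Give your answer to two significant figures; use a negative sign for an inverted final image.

Applying the thin-lens equation to the first lens, 1/7 = 1/12.5 + 1/d_i1, which gives d_i1 = 15.909 cm.
Its lateral magnification is m_1 = -d_i1/d_o1 = -(15.909)/12.5 = -1.2727.
This image would form 15.909 cm past lens 1, i.e. 10.409 cm beyond lens 2, so it is a virtual object for lens 2: d_o2 = 5.5 - 15.909 = -10.409 cm.
Applying the thin-lens equation again with f_2 = 14.5 cm and d_o2 = -10.409 cm gives d_i2 = 6.059 cm.
m_2 = -(6.059)/(-10.409) = 0.5821.
Total m = m_1 x m_2 = (-1.2727)(0.5821) = -0.7409.

-0.74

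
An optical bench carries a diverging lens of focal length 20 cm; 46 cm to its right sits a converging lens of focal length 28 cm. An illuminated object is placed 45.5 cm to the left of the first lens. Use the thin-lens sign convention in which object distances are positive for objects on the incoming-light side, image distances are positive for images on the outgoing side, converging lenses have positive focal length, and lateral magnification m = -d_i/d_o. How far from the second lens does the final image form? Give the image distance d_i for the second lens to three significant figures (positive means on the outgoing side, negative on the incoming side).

Applying the thin-lens equation to the first lens, 1/(-20) = 1/45.5 + 1/d_i1, which gives d_i1 = -13.893 cm.
The intermediate image is virtual, 13.893 cm to the left of lens 1, so d_o2 = L - d_i1 = 46 - (-13.893) = 59.893 cm.
Applying the thin-lens equation again with f_2 = 28 cm and d_o2 = 59.893 cm gives d_i2 = 52.582 cm.

52.6 cm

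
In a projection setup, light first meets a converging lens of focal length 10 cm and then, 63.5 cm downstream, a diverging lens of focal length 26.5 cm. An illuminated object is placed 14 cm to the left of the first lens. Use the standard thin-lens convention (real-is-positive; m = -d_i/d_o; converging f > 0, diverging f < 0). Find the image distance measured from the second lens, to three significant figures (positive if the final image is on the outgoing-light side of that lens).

Applying the thin-lens equation to the first lens, 1/10 = 1/14 + 1/d_i1, which gives d_i1 = 35.000 cm.
The intermediate image is 35.000 cm to the right of lens 1, so d_o2 = L - d_i1 = 63.5 - 35.000 = 28.500 cm.
Applying the thin-lens equation again with f_2 = -26.5 cm and d_o2 = 28.500 cm gives d_i2 = -13.732 cm.

-13.7 cm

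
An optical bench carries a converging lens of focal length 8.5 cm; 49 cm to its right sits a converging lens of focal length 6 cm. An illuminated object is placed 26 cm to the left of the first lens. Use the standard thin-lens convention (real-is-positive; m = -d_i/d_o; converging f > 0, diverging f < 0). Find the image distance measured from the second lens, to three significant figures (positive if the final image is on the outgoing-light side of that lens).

Lens 1: 1/d_i1 = 1/f_1 - 1/d_o1 = 1/8.5 - 1/26 = 0.07919 cm^-1, so d_i1 = 12.629 cm.
That image sits 36.371 cm in front of the second lens, so d_o2 = 36.371 cm.
Lens 2: 1/d_i2 = 1/f_2 - 1/d_o2 = 1/6 - 1/(36.371) = 0.13917 cm^-1, so d_i2 = 7.185 cm.

7.19 cm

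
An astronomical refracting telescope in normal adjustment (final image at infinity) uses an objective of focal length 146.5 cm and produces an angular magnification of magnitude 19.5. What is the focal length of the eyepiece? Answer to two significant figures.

7.5 cm

|M| = f_obj/f_eye, so f_eye = f_obj/|M| = 146.5/19.5 = 7.513 cm.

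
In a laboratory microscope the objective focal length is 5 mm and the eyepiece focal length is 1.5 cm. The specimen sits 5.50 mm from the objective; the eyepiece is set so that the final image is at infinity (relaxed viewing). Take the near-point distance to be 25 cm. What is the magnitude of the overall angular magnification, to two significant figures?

Convert to cm: f_obj = 5 mm = 0.5 cm; d_o = 5.50 mm = 0.55 cm.
Objective: 1/d_i = 1/f_obj - 1/d_o = 1/0.5 - 1/0.55 = 0.18182 cm^-1, so d_i = 5.500 cm.
m_obj = -d_i/d_o = -5.500/0.55 = -10.000.
Eyepiece angular magnification (image at infinity): M_eye = D/f_e = 25/1.5 = 16.667.
Overall M = m_obj x M_eye = (-10.000)(16.667) = -166.67.
|M| = 166.67.

170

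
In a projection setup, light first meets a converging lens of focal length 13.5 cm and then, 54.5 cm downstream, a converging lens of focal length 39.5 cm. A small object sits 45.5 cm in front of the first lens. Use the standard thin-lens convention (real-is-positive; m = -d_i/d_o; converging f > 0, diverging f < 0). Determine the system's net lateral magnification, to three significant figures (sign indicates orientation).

First lens: d_i1 = 1/(1/13.5 - 1/45.5) = 19.195 cm.
m_1 = -(19.195)/45.5 = -0.4219.
The intermediate image is 19.195 cm to the right of lens 1, so d_o2 = L - d_i1 = 54.5 - 19.195 = 35.305 cm.
Second lens: d_i2 = 1/(1/39.5 - 1/(35.305)) = -332.403 cm.
m_2 = -(-332.403)/(35.305) = 9.4153.
Total m = m_1 x m_2 = (-0.4219)(9.4153) = -3.9721.

-3.97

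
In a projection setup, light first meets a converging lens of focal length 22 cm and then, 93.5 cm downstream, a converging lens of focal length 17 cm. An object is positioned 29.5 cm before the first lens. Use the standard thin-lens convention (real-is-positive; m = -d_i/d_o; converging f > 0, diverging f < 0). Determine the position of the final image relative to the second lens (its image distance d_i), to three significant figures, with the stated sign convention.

First lens: d_i1 = 1/(1/22 - 1/29.5) = 86.533 cm.
That image sits 6.967 cm in front of the second lens, so d_o2 = 6.967 cm.
Second lens: d_i2 = 1/(1/17 - 1/(6.967)) = -11.804 cm.

-11.8 cm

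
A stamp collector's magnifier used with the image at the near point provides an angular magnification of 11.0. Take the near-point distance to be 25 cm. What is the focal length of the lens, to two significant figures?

For the image at the near point, M = 1 + D/f.
f = D/(M - 1) = 25/(11.0 - 1) = 2.500 cm.

2.5 cm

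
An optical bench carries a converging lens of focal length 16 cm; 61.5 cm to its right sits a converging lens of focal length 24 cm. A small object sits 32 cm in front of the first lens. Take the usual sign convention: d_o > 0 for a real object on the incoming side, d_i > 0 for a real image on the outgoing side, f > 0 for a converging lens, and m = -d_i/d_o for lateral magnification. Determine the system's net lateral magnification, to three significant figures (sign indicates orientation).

4.36

Applying the thin-lens equation to the first lens, 1/16 = 1/32 + 1/d_i1, which gives d_i1 = 32.000 cm.
Its lateral magnification is m_1 = -d_i1/d_o1 = -(32.000)/32 = -1.0000.
That image sits 29.500 cm in front of the second lens, so d_o2 = 29.500 cm.
Applying the thin-lens equation again with f_2 = 24 cm and d_o2 = 29.500 cm gives d_i2 = 128.727 cm.
m_2 = -(128.727)/(29.500) = -4.3636.
Total m = m_1 x m_2 = (-1.0000)(-4.3636) = 4.3636.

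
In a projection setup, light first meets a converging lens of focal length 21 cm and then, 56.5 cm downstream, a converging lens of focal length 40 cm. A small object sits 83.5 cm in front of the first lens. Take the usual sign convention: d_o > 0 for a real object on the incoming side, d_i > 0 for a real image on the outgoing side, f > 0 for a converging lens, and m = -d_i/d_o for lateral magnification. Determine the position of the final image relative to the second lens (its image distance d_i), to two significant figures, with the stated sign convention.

-98 cm

Lens 1: 1/d_i1 = 1/f_1 - 1/d_o1 = 1/21 - 1/83.5 = 0.03564 cm^-1, so d_i1 = 28.056 cm.
That image sits 28.444 cm in front of the second lens, so d_o2 = 28.444 cm.
Lens 2: 1/d_i2 = 1/f_2 - 1/d_o2 = 1/40 - 1/(28.444) = -0.01016 cm^-1, so d_i2 = -98.456 cm.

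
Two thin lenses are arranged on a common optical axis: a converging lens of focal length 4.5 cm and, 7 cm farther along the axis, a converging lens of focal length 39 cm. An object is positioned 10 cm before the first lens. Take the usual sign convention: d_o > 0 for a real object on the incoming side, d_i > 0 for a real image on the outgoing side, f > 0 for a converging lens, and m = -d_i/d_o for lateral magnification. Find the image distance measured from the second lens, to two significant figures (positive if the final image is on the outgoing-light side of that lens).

Applying the thin-lens equation to the first lens, 1/4.5 = 1/10 + 1/d_i1, which gives d_i1 = 8.182 cm.
This image would form 8.182 cm past lens 1, i.e. 1.182 cm beyond lens 2, so it is a virtual object for lens 2: d_o2 = 7 - 8.182 = -1.182 cm.
Applying the thin-lens equation again with f_2 = 39 cm and d_o2 = -1.182 cm gives d_i2 = 1.147 cm.

1.1 cm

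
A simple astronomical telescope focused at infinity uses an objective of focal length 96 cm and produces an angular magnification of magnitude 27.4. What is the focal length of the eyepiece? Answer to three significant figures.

|M| = f_obj/f_eye, so f_eye = f_obj/|M| = 96/27.4 = 3.504 cm.

3.50 cm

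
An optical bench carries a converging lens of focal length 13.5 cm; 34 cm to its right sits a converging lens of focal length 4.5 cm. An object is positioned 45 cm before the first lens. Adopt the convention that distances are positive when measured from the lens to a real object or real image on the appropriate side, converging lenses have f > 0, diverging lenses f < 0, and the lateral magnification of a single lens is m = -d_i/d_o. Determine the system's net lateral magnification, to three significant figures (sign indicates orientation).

Applying the thin-lens equation to the first lens, 1/13.5 = 1/45 + 1/d_i1, which gives d_i1 = 19.286 cm.
Its lateral magnification is m_1 = -d_i1/d_o1 = -(19.286)/45 = -0.4286.
That image sits 14.714 cm in front of the second lens, so d_o2 = 14.714 cm.
Applying the thin-lens equation again with f_2 = 4.5 cm and d_o2 = 14.714 cm gives d_i2 = 6.483 cm.
m_2 = -(6.483)/(14.714) = -0.4406.
Total m = m_1 x m_2 = (-0.4286)(-0.4406) = 0.1888.

0.189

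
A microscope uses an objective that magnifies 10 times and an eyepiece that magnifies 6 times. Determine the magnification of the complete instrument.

The overall magnification of a compound microscope is the product of the objective and eyepiece magnifications:
M = M_obj x M_eye = 10 x 6 = 60.

60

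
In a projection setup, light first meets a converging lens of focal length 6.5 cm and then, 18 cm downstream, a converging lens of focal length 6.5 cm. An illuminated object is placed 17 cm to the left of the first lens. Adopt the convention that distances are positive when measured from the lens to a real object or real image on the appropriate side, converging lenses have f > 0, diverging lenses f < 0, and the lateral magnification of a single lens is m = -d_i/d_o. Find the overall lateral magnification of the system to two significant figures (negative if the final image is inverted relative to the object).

4.1

Lens 1: 1/d_i1 = 1/f_1 - 1/d_o1 = 1/6.5 - 1/17 = 0.09502 cm^-1, so d_i1 = 10.524 cm.
m_1 = -(10.524)/17 = -0.6190.
That image sits 7.476 cm in front of the second lens, so d_o2 = 7.476 cm.
Lens 2: 1/d_i2 = 1/f_2 - 1/d_o2 = 1/6.5 - 1/(7.476) = 0.02009 cm^-1, so d_i2 = 49.780 cm.
m_2 = -(49.780)/(7.476) = -6.6585.
Total m = m_1 x m_2 = (-0.6190)(-6.6585) = 4.1220.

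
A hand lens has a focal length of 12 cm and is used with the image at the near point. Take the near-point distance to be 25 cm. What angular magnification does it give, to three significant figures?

M = 1 + D/f = 1 + 25/12 = 3.083.

3.08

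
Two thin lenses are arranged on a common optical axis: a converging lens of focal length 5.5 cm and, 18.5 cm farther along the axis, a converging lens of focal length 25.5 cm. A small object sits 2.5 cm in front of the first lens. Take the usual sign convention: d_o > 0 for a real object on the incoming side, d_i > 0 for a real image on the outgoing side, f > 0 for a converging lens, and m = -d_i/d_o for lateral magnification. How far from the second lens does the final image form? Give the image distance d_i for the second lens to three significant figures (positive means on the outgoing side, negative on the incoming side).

Applying the thin-lens equation to the first lens, 1/5.5 = 1/2.5 + 1/d_i1, which gives d_i1 = -4.583 cm.
With d_i1 < 0 the first image is virtual and lies on the object side; the object distance for lens 2 is d_o2 = 18.5 - (-4.583) = 23.083 cm.
Applying the thin-lens equation again with f_2 = 25.5 cm and d_o2 = 23.083 cm gives d_i2 = -243.569 cm.

-244 cm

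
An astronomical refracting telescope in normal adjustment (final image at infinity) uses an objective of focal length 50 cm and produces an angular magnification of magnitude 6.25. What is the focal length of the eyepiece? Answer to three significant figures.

8.00 cm

|M| = f_obj/f_eye, so f_eye = f_obj/|M| = 50/6.25 = 8.000 cm.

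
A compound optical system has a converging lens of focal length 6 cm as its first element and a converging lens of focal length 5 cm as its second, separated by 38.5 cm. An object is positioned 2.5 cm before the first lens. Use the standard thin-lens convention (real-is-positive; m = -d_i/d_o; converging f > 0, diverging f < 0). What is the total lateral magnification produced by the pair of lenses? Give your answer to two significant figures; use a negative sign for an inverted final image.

-0.23

First lens: d_i1 = 1/(1/6 - 1/2.5) = -4.286 cm.
m_1 = -(-4.286)/2.5 = 1.7143.
With d_i1 < 0 the first image is virtual and lies on the object side; the object distance for lens 2 is d_o2 = 38.5 - (-4.286) = 42.786 cm.
Second lens: d_i2 = 1/(1/5 - 1/(42.786)) = 5.662 cm.
m_2 = -(5.662)/(42.786) = -0.1323.
Total m = m_1 x m_2 = (1.7143)(-0.1323) = -0.2268.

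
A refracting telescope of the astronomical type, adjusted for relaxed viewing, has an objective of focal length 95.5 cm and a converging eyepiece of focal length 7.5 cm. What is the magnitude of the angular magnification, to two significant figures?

|M| = f_obj/|f_eye| = 95.5/7.5 = 12.733.

13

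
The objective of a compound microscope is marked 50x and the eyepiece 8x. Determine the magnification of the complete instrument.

The overall magnification of a compound microscope is the product of the objective and eyepiece magnifications:
M = M_obj x M_eye = 50 x 8 = 400.

400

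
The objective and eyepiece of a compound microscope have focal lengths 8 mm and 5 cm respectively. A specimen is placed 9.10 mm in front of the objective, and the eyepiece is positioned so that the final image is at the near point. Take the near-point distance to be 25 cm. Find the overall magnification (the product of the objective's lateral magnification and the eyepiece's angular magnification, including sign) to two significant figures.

-44

Convert to cm: f_obj = 8 mm = 0.8 cm; d_o = 9.10 mm = 0.91 cm.
Objective: 1/d_i = 1/f_obj - 1/d_o = 1/0.8 - 1/0.91 = 0.15110 cm^-1, so d_i = 6.618 cm.
m_obj = -d_i/d_o = -6.618/0.91 = -7.273.
Eyepiece angular magnification (image at near point): M_eye = 1 + D/f_e = 1 + 25/5 = 6.000.
Overall M = m_obj x M_eye = (-7.273)(6.000) = -43.64.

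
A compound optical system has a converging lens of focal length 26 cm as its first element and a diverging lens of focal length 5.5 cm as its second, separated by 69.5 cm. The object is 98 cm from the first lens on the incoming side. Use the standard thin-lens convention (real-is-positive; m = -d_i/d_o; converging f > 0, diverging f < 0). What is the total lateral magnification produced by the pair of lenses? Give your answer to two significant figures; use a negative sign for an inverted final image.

-0.050

Applying the thin-lens equation to the first lens, 1/26 = 1/98 + 1/d_i1, which gives d_i1 = 35.389 cm.
Its lateral magnification is m_1 = -d_i1/d_o1 = -(35.389)/98 = -0.3611.
The intermediate image is 35.389 cm to the right of lens 1, so d_o2 = L - d_i1 = 69.5 - 35.389 = 34.111 cm.
Applying the thin-lens equation again with f_2 = -5.5 cm and d_o2 = 34.111 cm gives d_i2 = -4.736 cm.
m_2 = -(-4.736)/(34.111) = 0.1388.
Overall magnification: m = m_1 m_2 = -0.0501.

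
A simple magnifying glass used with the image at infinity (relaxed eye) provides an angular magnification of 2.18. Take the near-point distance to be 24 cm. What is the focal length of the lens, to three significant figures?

For the image at infinity, M = D/f.
f = D/M = 24/2.18 = 11.009 cm.

11.0 cm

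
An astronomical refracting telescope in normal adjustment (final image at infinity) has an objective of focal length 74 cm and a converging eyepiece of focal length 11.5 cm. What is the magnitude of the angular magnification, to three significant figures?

|M| = f_obj/|f_eye| = 74/11.5 = 6.435.

6.43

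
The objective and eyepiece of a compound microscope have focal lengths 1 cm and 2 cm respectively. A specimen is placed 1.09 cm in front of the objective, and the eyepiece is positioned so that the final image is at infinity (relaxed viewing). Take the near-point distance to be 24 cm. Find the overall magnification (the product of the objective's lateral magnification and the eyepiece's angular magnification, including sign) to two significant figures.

-130

Objective: 1/d_i = 1/f_obj - 1/d_o = 1/1 - 1/1.09 = 0.08257 cm^-1, so d_i = 12.111 cm.
m_obj = -d_i/d_o = -12.111/1.09 = -11.111.
Eyepiece angular magnification (image at infinity): M_eye = D/f_e = 24/2 = 12.000.
Overall M = m_obj x M_eye = (-11.111)(12.000) = -133.33.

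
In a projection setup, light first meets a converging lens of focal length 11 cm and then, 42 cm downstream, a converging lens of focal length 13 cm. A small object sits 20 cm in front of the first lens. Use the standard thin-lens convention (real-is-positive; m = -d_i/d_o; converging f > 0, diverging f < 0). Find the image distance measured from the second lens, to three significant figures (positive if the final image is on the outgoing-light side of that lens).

Lens 1: 1/d_i1 = 1/f_1 - 1/d_o1 = 1/11 - 1/20 = 0.04091 cm^-1, so d_i1 = 24.444 cm.
The intermediate image is 24.444 cm to the right of lens 1, so d_o2 = L - d_i1 = 42 - 24.444 = 17.556 cm.
Lens 2: 1/d_i2 = 1/f_2 - 1/d_o2 = 1/13 - 1/(17.556) = 0.01996 cm^-1, so d_i2 = 50.098 cm.

50.1 cm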